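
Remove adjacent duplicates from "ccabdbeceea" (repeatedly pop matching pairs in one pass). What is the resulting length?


Input: ccabdbeceea
Stack-based adjacent duplicate removal:
  Read 'c': push. Stack: c
  Read 'c': matches stack top 'c' => pop. Stack: (empty)
  Read 'a': push. Stack: a
  Read 'b': push. Stack: ab
  Read 'd': push. Stack: abd
  Read 'b': push. Stack: abdb
  Read 'e': push. Stack: abdbe
  Read 'c': push. Stack: abdbec
  Read 'e': push. Stack: abdbece
  Read 'e': matches stack top 'e' => pop. Stack: abdbec
  Read 'a': push. Stack: abdbeca
Final stack: "abdbeca" (length 7)

7


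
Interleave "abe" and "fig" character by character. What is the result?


Interleaving "abe" and "fig":
  Position 0: 'a' from first, 'f' from second => "af"
  Position 1: 'b' from first, 'i' from second => "bi"
  Position 2: 'e' from first, 'g' from second => "eg"
Result: afbieg

afbieg


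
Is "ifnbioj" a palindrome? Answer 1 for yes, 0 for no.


Input: ifnbioj
Reversed: joibnfi
  Compare pos 0 ('i') with pos 6 ('j'): MISMATCH
  Compare pos 1 ('f') with pos 5 ('o'): MISMATCH
  Compare pos 2 ('n') with pos 4 ('i'): MISMATCH
Result: not a palindrome

0


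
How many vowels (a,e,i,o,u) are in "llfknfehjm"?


Input: llfknfehjm
Checking each character:
  'l' at position 0: consonant
  'l' at position 1: consonant
  'f' at position 2: consonant
  'k' at position 3: consonant
  'n' at position 4: consonant
  'f' at position 5: consonant
  'e' at position 6: vowel (running total: 1)
  'h' at position 7: consonant
  'j' at position 8: consonant
  'm' at position 9: consonant
Total vowels: 1

1


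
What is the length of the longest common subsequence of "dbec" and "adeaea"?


LCS of "dbec" and "adeaea"
DP table:
           a    d    e    a    e    a
      0    0    0    0    0    0    0
  d   0    0    1    1    1    1    1
  b   0    0    1    1    1    1    1
  e   0    0    1    2    2    2    2
  c   0    0    1    2    2    2    2
LCS length = dp[4][6] = 2

2


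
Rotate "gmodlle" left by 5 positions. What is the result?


Input: "gmodlle", rotate left by 5
First 5 characters: "gmodl"
Remaining characters: "le"
Concatenate remaining + first: "le" + "gmodl" = "legmodl"

legmodl


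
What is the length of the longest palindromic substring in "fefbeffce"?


Input: "fefbeffce"
Checking substrings for palindromes:
  [0:3] "fef" (len 3) => palindrome
  [5:7] "ff" (len 2) => palindrome
Longest palindromic substring: "fef" with length 3

3


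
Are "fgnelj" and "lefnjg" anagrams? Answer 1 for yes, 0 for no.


Strings: "fgnelj", "lefnjg"
Sorted first:  efgjln
Sorted second: efgjln
Sorted forms match => anagrams

1


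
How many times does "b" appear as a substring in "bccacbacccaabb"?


Searching for "b" in "bccacbacccaabb"
Scanning each position:
  Position 0: "b" => MATCH
  Position 1: "c" => no
  Position 2: "c" => no
  Position 3: "a" => no
  Position 4: "c" => no
  Position 5: "b" => MATCH
  Position 6: "a" => no
  Position 7: "c" => no
  Position 8: "c" => no
  Position 9: "c" => no
  Position 10: "a" => no
  Position 11: "a" => no
  Position 12: "b" => MATCH
  Position 13: "b" => MATCH
Total occurrences: 4

4


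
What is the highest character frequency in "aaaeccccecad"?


Input: aaaeccccecad
Character counts:
  'a': 4
  'c': 5
  'd': 1
  'e': 2
Maximum frequency: 5

5


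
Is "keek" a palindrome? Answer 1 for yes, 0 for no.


Input: keek
Reversed: keek
  Compare pos 0 ('k') with pos 3 ('k'): match
  Compare pos 1 ('e') with pos 2 ('e'): match
Result: palindrome

1


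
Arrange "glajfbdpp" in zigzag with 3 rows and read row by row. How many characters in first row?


Zigzag "glajfbdpp" into 3 rows:
Placing characters:
  'g' => row 0
  'l' => row 1
  'a' => row 2
  'j' => row 1
  'f' => row 0
  'b' => row 1
  'd' => row 2
  'p' => row 1
  'p' => row 0
Rows:
  Row 0: "gfp"
  Row 1: "ljbp"
  Row 2: "ad"
First row length: 3

3


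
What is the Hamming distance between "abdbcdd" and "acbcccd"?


Comparing "abdbcdd" and "acbcccd" position by position:
  Position 0: 'a' vs 'a' => same
  Position 1: 'b' vs 'c' => differ
  Position 2: 'd' vs 'b' => differ
  Position 3: 'b' vs 'c' => differ
  Position 4: 'c' vs 'c' => same
  Position 5: 'd' vs 'c' => differ
  Position 6: 'd' vs 'd' => same
Total differences (Hamming distance): 4

4


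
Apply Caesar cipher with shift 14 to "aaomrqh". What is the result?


Caesar cipher: shift "aaomrqh" by 14
  'a' (pos 0) + 14 = pos 14 = 'o'
  'a' (pos 0) + 14 = pos 14 = 'o'
  'o' (pos 14) + 14 = pos 2 = 'c'
  'm' (pos 12) + 14 = pos 0 = 'a'
  'r' (pos 17) + 14 = pos 5 = 'f'
  'q' (pos 16) + 14 = pos 4 = 'e'
  'h' (pos 7) + 14 = pos 21 = 'v'
Result: oocafev

oocafev


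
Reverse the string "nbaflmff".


Input: nbaflmff
Reading characters right to left:
  Position 7: 'f'
  Position 6: 'f'
  Position 5: 'm'
  Position 4: 'l'
  Position 3: 'f'
  Position 2: 'a'
  Position 1: 'b'
  Position 0: 'n'
Reversed: ffmlfabn

ffmlfabn


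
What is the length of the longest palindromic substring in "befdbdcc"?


Input: "befdbdcc"
Checking substrings for palindromes:
  [3:6] "dbd" (len 3) => palindrome
  [6:8] "cc" (len 2) => palindrome
Longest palindromic substring: "dbd" with length 3

3


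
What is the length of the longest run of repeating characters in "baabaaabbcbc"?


Input: "baabaaabbcbc"
Scanning for longest run:
  Position 1 ('a'): new char, reset run to 1
  Position 2 ('a'): continues run of 'a', length=2
  Position 3 ('b'): new char, reset run to 1
  Position 4 ('a'): new char, reset run to 1
  Position 5 ('a'): continues run of 'a', length=2
  Position 6 ('a'): continues run of 'a', length=3
  Position 7 ('b'): new char, reset run to 1
  Position 8 ('b'): continues run of 'b', length=2
  Position 9 ('c'): new char, reset run to 1
  Position 10 ('b'): new char, reset run to 1
  Position 11 ('c'): new char, reset run to 1
Longest run: 'a' with length 3

3


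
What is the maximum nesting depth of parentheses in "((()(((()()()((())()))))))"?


Input: "((()(((()()()((())()))))))"
Tracking depth:
  Position 0 '(': depth becomes 1
  Position 1 '(': depth becomes 2
  Position 2 '(': depth becomes 3
  Position 3 ')': depth becomes 2
  Position 4 '(': depth becomes 3
  Position 5 '(': depth becomes 4
  Position 6 '(': depth becomes 5
  Position 7 '(': depth becomes 6
  Position 8 ')': depth becomes 5
  Position 9 '(': depth becomes 6
  Position 10 ')': depth becomes 5
  Position 11 '(': depth becomes 6
  Position 12 ')': depth becomes 5
  Position 13 '(': depth becomes 6
  Position 14 '(': depth becomes 7
  Position 15 '(': depth becomes 8
  Position 16 ')': depth becomes 7
  Position 17 ')': depth becomes 6
  Position 18 '(': depth becomes 7
  Position 19 ')': depth becomes 6
  Position 20 ')': depth becomes 5
  Position 21 ')': depth becomes 4
  Position 22 ')': depth becomes 3
  Position 23 ')': depth becomes 2
  Position 24 ')': depth becomes 1
  Position 25 ')': depth becomes 0
Maximum depth reached: 8

8


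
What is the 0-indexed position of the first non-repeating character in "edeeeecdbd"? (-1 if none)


Input: edeeeecdbd
Character frequencies:
  'b': 1
  'c': 1
  'd': 3
  'e': 5
Scanning left to right for freq == 1:
  Position 0 ('e'): freq=5, skip
  Position 1 ('d'): freq=3, skip
  Position 2 ('e'): freq=5, skip
  Position 3 ('e'): freq=5, skip
  Position 4 ('e'): freq=5, skip
  Position 5 ('e'): freq=5, skip
  Position 6 ('c'): unique! => answer = 6

6


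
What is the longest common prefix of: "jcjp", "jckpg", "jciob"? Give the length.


Words: jcjp, jckpg, jciob
  Position 0: all 'j' => match
  Position 1: all 'c' => match
  Position 2: ('j', 'k', 'i') => mismatch, stop
LCP = "jc" (length 2)

2


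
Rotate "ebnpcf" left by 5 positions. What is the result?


Input: "ebnpcf", rotate left by 5
First 5 characters: "ebnpc"
Remaining characters: "f"
Concatenate remaining + first: "f" + "ebnpc" = "febnpc"

febnpc


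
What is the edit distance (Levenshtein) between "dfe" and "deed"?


Computing edit distance: "dfe" -> "deed"
DP table:
           d    e    e    d
      0    1    2    3    4
  d   1    0    1    2    3
  f   2    1    1    2    3
  e   3    2    1    1    2
Edit distance = dp[3][4] = 2

2


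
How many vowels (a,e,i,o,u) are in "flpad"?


Input: flpad
Checking each character:
  'f' at position 0: consonant
  'l' at position 1: consonant
  'p' at position 2: consonant
  'a' at position 3: vowel (running total: 1)
  'd' at position 4: consonant
Total vowels: 1

1


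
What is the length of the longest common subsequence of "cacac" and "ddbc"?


LCS of "cacac" and "ddbc"
DP table:
           d    d    b    c
      0    0    0    0    0
  c   0    0    0    0    1
  a   0    0    0    0    1
  c   0    0    0    0    1
  a   0    0    0    0    1
  c   0    0    0    0    1
LCS length = dp[5][4] = 1

1


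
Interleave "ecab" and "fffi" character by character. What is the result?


Interleaving "ecab" and "fffi":
  Position 0: 'e' from first, 'f' from second => "ef"
  Position 1: 'c' from first, 'f' from second => "cf"
  Position 2: 'a' from first, 'f' from second => "af"
  Position 3: 'b' from first, 'i' from second => "bi"
Result: efcfafbi

efcfafbi


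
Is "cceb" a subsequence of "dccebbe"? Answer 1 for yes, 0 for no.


Check if "cceb" is a subsequence of "dccebbe"
Greedy scan:
  Position 0 ('d'): no match needed
  Position 1 ('c'): matches sub[0] = 'c'
  Position 2 ('c'): matches sub[1] = 'c'
  Position 3 ('e'): matches sub[2] = 'e'
  Position 4 ('b'): matches sub[3] = 'b'
  Position 5 ('b'): no match needed
  Position 6 ('e'): no match needed
All 4 characters matched => is a subsequence

1


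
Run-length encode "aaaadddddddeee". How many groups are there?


Input: aaaadddddddeee
Scanning for consecutive runs:
  Group 1: 'a' x 4 (positions 0-3)
  Group 2: 'd' x 7 (positions 4-10)
  Group 3: 'e' x 3 (positions 11-13)
Total groups: 3

3


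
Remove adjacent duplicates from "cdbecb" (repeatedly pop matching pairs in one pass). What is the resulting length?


Input: cdbecb
Stack-based adjacent duplicate removal:
  Read 'c': push. Stack: c
  Read 'd': push. Stack: cd
  Read 'b': push. Stack: cdb
  Read 'e': push. Stack: cdbe
  Read 'c': push. Stack: cdbec
  Read 'b': push. Stack: cdbecb
Final stack: "cdbecb" (length 6)

6


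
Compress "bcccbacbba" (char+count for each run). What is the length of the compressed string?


Input: bcccbacbba
Runs:
  'b' x 1 => "b1"
  'c' x 3 => "c3"
  'b' x 1 => "b1"
  'a' x 1 => "a1"
  'c' x 1 => "c1"
  'b' x 2 => "b2"
  'a' x 1 => "a1"
Compressed: "b1c3b1a1c1b2a1"
Compressed length: 14

14


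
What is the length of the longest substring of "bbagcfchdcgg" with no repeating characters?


Input: "bbagcfchdcgg"
Sliding window (track last position of each char):
  Position 0 ('b'): window [0,0] length 1 -- new best
  Position 1 ('b'): repeat (last at 0), move window start to 1
  Position 1 ('b'): window [1,1] length 1
  Position 2 ('a'): window [1,2] length 2 -- new best
  Position 3 ('g'): window [1,3] length 3 -- new best
  Position 4 ('c'): window [1,4] length 4 -- new best
  Position 5 ('f'): window [1,5] length 5 -- new best
  Position 6 ('c'): repeat (last at 4), move window start to 5
  Position 6 ('c'): window [5,6] length 2
  Position 7 ('h'): window [5,7] length 3
  Position 8 ('d'): window [5,8] length 4
  Position 9 ('c'): repeat (last at 6), move window start to 7
  Position 9 ('c'): window [7,9] length 3
  Position 10 ('g'): window [7,10] length 4
  Position 11 ('g'): repeat (last at 10), move window start to 11
  Position 11 ('g'): window [11,11] length 1
Longest substring with no repeats: "bagcf" with length 5

5


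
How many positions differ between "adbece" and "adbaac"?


Comparing "adbece" and "adbaac" position by position:
  Position 0: 'a' vs 'a' => same
  Position 1: 'd' vs 'd' => same
  Position 2: 'b' vs 'b' => same
  Position 3: 'e' vs 'a' => DIFFER
  Position 4: 'c' vs 'a' => DIFFER
  Position 5: 'e' vs 'c' => DIFFER
Positions that differ: 3

3


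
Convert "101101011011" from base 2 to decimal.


Input: "101101011011" in base 2
Positional expansion:
  Digit '1' (value 1) x 2^11 = 2048
  Digit '0' (value 0) x 2^10 = 0
  Digit '1' (value 1) x 2^9 = 512
  Digit '1' (value 1) x 2^8 = 256
  Digit '0' (value 0) x 2^7 = 0
  Digit '1' (value 1) x 2^6 = 64
  Digit '0' (value 0) x 2^5 = 0
  Digit '1' (value 1) x 2^4 = 16
  Digit '1' (value 1) x 2^3 = 8
  Digit '0' (value 0) x 2^2 = 0
  Digit '1' (value 1) x 2^1 = 2
  Digit '1' (value 1) x 2^0 = 1
Sum = 2907

2907


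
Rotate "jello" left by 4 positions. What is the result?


Input: "jello", rotate left by 4
First 4 characters: "jell"
Remaining characters: "o"
Concatenate remaining + first: "o" + "jell" = "ojell"

ojell


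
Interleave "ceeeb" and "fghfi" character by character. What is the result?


Interleaving "ceeeb" and "fghfi":
  Position 0: 'c' from first, 'f' from second => "cf"
  Position 1: 'e' from first, 'g' from second => "eg"
  Position 2: 'e' from first, 'h' from second => "eh"
  Position 3: 'e' from first, 'f' from second => "ef"
  Position 4: 'b' from first, 'i' from second => "bi"
Result: cfegehefbi

cfegehefbi


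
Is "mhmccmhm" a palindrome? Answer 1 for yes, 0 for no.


Input: mhmccmhm
Reversed: mhmccmhm
  Compare pos 0 ('m') with pos 7 ('m'): match
  Compare pos 1 ('h') with pos 6 ('h'): match
  Compare pos 2 ('m') with pos 5 ('m'): match
  Compare pos 3 ('c') with pos 4 ('c'): match
Result: palindrome

1


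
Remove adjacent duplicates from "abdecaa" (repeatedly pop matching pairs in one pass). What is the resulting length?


Input: abdecaa
Stack-based adjacent duplicate removal:
  Read 'a': push. Stack: a
  Read 'b': push. Stack: ab
  Read 'd': push. Stack: abd
  Read 'e': push. Stack: abde
  Read 'c': push. Stack: abdec
  Read 'a': push. Stack: abdeca
  Read 'a': matches stack top 'a' => pop. Stack: abdec
Final stack: "abdec" (length 5)

5


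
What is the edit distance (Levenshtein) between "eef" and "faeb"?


Computing edit distance: "eef" -> "faeb"
DP table:
           f    a    e    b
      0    1    2    3    4
  e   1    1    2    2    3
  e   2    2    2    2    3
  f   3    2    3    3    3
Edit distance = dp[3][4] = 3

3


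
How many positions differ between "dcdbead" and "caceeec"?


Comparing "dcdbead" and "caceeec" position by position:
  Position 0: 'd' vs 'c' => DIFFER
  Position 1: 'c' vs 'a' => DIFFER
  Position 2: 'd' vs 'c' => DIFFER
  Position 3: 'b' vs 'e' => DIFFER
  Position 4: 'e' vs 'e' => same
  Position 5: 'a' vs 'e' => DIFFER
  Position 6: 'd' vs 'c' => DIFFER
Positions that differ: 6

6


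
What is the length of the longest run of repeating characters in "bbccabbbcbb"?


Input: "bbccabbbcbb"
Scanning for longest run:
  Position 1 ('b'): continues run of 'b', length=2
  Position 2 ('c'): new char, reset run to 1
  Position 3 ('c'): continues run of 'c', length=2
  Position 4 ('a'): new char, reset run to 1
  Position 5 ('b'): new char, reset run to 1
  Position 6 ('b'): continues run of 'b', length=2
  Position 7 ('b'): continues run of 'b', length=3
  Position 8 ('c'): new char, reset run to 1
  Position 9 ('b'): new char, reset run to 1
  Position 10 ('b'): continues run of 'b', length=2
Longest run: 'b' with length 3

3


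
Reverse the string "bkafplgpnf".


Input: bkafplgpnf
Reading characters right to left:
  Position 9: 'f'
  Position 8: 'n'
  Position 7: 'p'
  Position 6: 'g'
  Position 5: 'l'
  Position 4: 'p'
  Position 3: 'f'
  Position 2: 'a'
  Position 1: 'k'
  Position 0: 'b'
Reversed: fnpglpfakb

fnpglpfakb


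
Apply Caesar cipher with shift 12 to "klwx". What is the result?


Caesar cipher: shift "klwx" by 12
  'k' (pos 10) + 12 = pos 22 = 'w'
  'l' (pos 11) + 12 = pos 23 = 'x'
  'w' (pos 22) + 12 = pos 8 = 'i'
  'x' (pos 23) + 12 = pos 9 = 'j'
Result: wxij

wxij


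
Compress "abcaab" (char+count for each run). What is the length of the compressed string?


Input: abcaab
Runs:
  'a' x 1 => "a1"
  'b' x 1 => "b1"
  'c' x 1 => "c1"
  'a' x 2 => "a2"
  'b' x 1 => "b1"
Compressed: "a1b1c1a2b1"
Compressed length: 10

10


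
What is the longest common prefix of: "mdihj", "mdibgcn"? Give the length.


Words: mdihj, mdibgcn
  Position 0: all 'm' => match
  Position 1: all 'd' => match
  Position 2: all 'i' => match
  Position 3: ('h', 'b') => mismatch, stop
LCP = "mdi" (length 3)

3


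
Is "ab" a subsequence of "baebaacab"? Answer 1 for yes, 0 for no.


Check if "ab" is a subsequence of "baebaacab"
Greedy scan:
  Position 0 ('b'): no match needed
  Position 1 ('a'): matches sub[0] = 'a'
  Position 2 ('e'): no match needed
  Position 3 ('b'): matches sub[1] = 'b'
  Position 4 ('a'): no match needed
  Position 5 ('a'): no match needed
  Position 6 ('c'): no match needed
  Position 7 ('a'): no match needed
  Position 8 ('b'): no match needed
All 2 characters matched => is a subsequence

1


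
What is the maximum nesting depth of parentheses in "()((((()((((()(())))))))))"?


Input: "()((((()((((()(())))))))))"
Tracking depth:
  Position 0 '(': depth becomes 1
  Position 1 ')': depth becomes 0
  Position 2 '(': depth becomes 1
  Position 3 '(': depth becomes 2
  Position 4 '(': depth becomes 3
  Position 5 '(': depth becomes 4
  Position 6 '(': depth becomes 5
  Position 7 ')': depth becomes 4
  Position 8 '(': depth becomes 5
  Position 9 '(': depth becomes 6
  Position 10 '(': depth becomes 7
  Position 11 '(': depth becomes 8
  Position 12 '(': depth becomes 9
  Position 13 ')': depth becomes 8
  Position 14 '(': depth becomes 9
  Position 15 '(': depth becomes 10
  Position 16 ')': depth becomes 9
  Position 17 ')': depth becomes 8
  Position 18 ')': depth becomes 7
  Position 19 ')': depth becomes 6
  Position 20 ')': depth becomes 5
  Position 21 ')': depth becomes 4
  Position 22 ')': depth becomes 3
  Position 23 ')': depth becomes 2
  Position 24 ')': depth becomes 1
  Position 25 ')': depth becomes 0
Maximum depth reached: 10

10


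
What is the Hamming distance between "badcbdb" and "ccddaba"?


Comparing "badcbdb" and "ccddaba" position by position:
  Position 0: 'b' vs 'c' => differ
  Position 1: 'a' vs 'c' => differ
  Position 2: 'd' vs 'd' => same
  Position 3: 'c' vs 'd' => differ
  Position 4: 'b' vs 'a' => differ
  Position 5: 'd' vs 'b' => differ
  Position 6: 'b' vs 'a' => differ
Total differences (Hamming distance): 6

6


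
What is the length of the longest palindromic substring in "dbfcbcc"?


Input: "dbfcbcc"
Checking substrings for palindromes:
  [3:6] "cbc" (len 3) => palindrome
  [5:7] "cc" (len 2) => palindrome
Longest palindromic substring: "cbc" with length 3

3


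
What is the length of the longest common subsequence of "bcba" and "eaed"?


LCS of "bcba" and "eaed"
DP table:
           e    a    e    d
      0    0    0    0    0
  b   0    0    0    0    0
  c   0    0    0    0    0
  b   0    0    0    0    0
  a   0    0    1    1    1
LCS length = dp[4][4] = 1

1


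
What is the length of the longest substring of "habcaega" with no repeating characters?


Input: "habcaega"
Sliding window (track last position of each char):
  Position 0 ('h'): window [0,0] length 1 -- new best
  Position 1 ('a'): window [0,1] length 2 -- new best
  Position 2 ('b'): window [0,2] length 3 -- new best
  Position 3 ('c'): window [0,3] length 4 -- new best
  Position 4 ('a'): repeat (last at 1), move window start to 2
  Position 4 ('a'): window [2,4] length 3
  Position 5 ('e'): window [2,5] length 4
  Position 6 ('g'): window [2,6] length 5 -- new best
  Position 7 ('a'): repeat (last at 4), move window start to 5
  Position 7 ('a'): window [5,7] length 3
Longest substring with no repeats: "bcaeg" with length 5

5


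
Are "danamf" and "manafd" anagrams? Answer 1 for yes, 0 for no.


Strings: "danamf", "manafd"
Sorted first:  aadfmn
Sorted second: aadfmn
Sorted forms match => anagrams

1


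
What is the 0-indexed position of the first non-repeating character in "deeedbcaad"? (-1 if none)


Input: deeedbcaad
Character frequencies:
  'a': 2
  'b': 1
  'c': 1
  'd': 3
  'e': 3
Scanning left to right for freq == 1:
  Position 0 ('d'): freq=3, skip
  Position 1 ('e'): freq=3, skip
  Position 2 ('e'): freq=3, skip
  Position 3 ('e'): freq=3, skip
  Position 4 ('d'): freq=3, skip
  Position 5 ('b'): unique! => answer = 5

5


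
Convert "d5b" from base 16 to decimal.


Input: "d5b" in base 16
Positional expansion:
  Digit 'd' (value 13) x 16^2 = 3328
  Digit '5' (value 5) x 16^1 = 80
  Digit 'b' (value 11) x 16^0 = 11
Sum = 3419

3419


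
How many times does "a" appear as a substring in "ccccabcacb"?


Searching for "a" in "ccccabcacb"
Scanning each position:
  Position 0: "c" => no
  Position 1: "c" => no
  Position 2: "c" => no
  Position 3: "c" => no
  Position 4: "a" => MATCH
  Position 5: "b" => no
  Position 6: "c" => no
  Position 7: "a" => MATCH
  Position 8: "c" => no
  Position 9: "b" => no
Total occurrences: 2

2


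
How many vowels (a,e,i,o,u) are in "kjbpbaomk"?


Input: kjbpbaomk
Checking each character:
  'k' at position 0: consonant
  'j' at position 1: consonant
  'b' at position 2: consonant
  'p' at position 3: consonant
  'b' at position 4: consonant
  'a' at position 5: vowel (running total: 1)
  'o' at position 6: vowel (running total: 2)
  'm' at position 7: consonant
  'k' at position 8: consonant
Total vowels: 2

2


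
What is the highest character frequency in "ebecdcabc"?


Input: ebecdcabc
Character counts:
  'a': 1
  'b': 2
  'c': 3
  'd': 1
  'e': 2
Maximum frequency: 3

3


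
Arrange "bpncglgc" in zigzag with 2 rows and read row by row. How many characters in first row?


Zigzag "bpncglgc" into 2 rows:
Placing characters:
  'b' => row 0
  'p' => row 1
  'n' => row 0
  'c' => row 1
  'g' => row 0
  'l' => row 1
  'g' => row 0
  'c' => row 1
Rows:
  Row 0: "bngg"
  Row 1: "pclc"
First row length: 4

4


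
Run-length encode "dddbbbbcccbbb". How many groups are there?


Input: dddbbbbcccbbb
Scanning for consecutive runs:
  Group 1: 'd' x 3 (positions 0-2)
  Group 2: 'b' x 4 (positions 3-6)
  Group 3: 'c' x 3 (positions 7-9)
  Group 4: 'b' x 3 (positions 10-12)
Total groups: 4

4


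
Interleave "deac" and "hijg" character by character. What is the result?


Interleaving "deac" and "hijg":
  Position 0: 'd' from first, 'h' from second => "dh"
  Position 1: 'e' from first, 'i' from second => "ei"
  Position 2: 'a' from first, 'j' from second => "aj"
  Position 3: 'c' from first, 'g' from second => "cg"
Result: dheiajcg

dheiajcg


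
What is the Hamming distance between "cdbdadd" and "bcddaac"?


Comparing "cdbdadd" and "bcddaac" position by position:
  Position 0: 'c' vs 'b' => differ
  Position 1: 'd' vs 'c' => differ
  Position 2: 'b' vs 'd' => differ
  Position 3: 'd' vs 'd' => same
  Position 4: 'a' vs 'a' => same
  Position 5: 'd' vs 'a' => differ
  Position 6: 'd' vs 'c' => differ
Total differences (Hamming distance): 5

5


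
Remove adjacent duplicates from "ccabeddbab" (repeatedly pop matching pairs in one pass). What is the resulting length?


Input: ccabeddbab
Stack-based adjacent duplicate removal:
  Read 'c': push. Stack: c
  Read 'c': matches stack top 'c' => pop. Stack: (empty)
  Read 'a': push. Stack: a
  Read 'b': push. Stack: ab
  Read 'e': push. Stack: abe
  Read 'd': push. Stack: abed
  Read 'd': matches stack top 'd' => pop. Stack: abe
  Read 'b': push. Stack: abeb
  Read 'a': push. Stack: abeba
  Read 'b': push. Stack: abebab
Final stack: "abebab" (length 6)

6


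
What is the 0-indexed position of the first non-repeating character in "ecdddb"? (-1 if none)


Input: ecdddb
Character frequencies:
  'b': 1
  'c': 1
  'd': 3
  'e': 1
Scanning left to right for freq == 1:
  Position 0 ('e'): unique! => answer = 0

0


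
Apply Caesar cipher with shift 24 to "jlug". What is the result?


Caesar cipher: shift "jlug" by 24
  'j' (pos 9) + 24 = pos 7 = 'h'
  'l' (pos 11) + 24 = pos 9 = 'j'
  'u' (pos 20) + 24 = pos 18 = 's'
  'g' (pos 6) + 24 = pos 4 = 'e'
Result: hjse

hjse


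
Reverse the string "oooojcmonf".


Input: oooojcmonf
Reading characters right to left:
  Position 9: 'f'
  Position 8: 'n'
  Position 7: 'o'
  Position 6: 'm'
  Position 5: 'c'
  Position 4: 'j'
  Position 3: 'o'
  Position 2: 'o'
  Position 1: 'o'
  Position 0: 'o'
Reversed: fnomcjoooo

fnomcjoooo


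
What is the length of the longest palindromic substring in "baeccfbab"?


Input: "baeccfbab"
Checking substrings for palindromes:
  [6:9] "bab" (len 3) => palindrome
  [3:5] "cc" (len 2) => palindrome
Longest palindromic substring: "bab" with length 3

3


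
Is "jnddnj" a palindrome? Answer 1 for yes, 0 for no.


Input: jnddnj
Reversed: jnddnj
  Compare pos 0 ('j') with pos 5 ('j'): match
  Compare pos 1 ('n') with pos 4 ('n'): match
  Compare pos 2 ('d') with pos 3 ('d'): match
Result: palindrome

1


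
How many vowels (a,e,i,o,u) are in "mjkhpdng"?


Input: mjkhpdng
Checking each character:
  'm' at position 0: consonant
  'j' at position 1: consonant
  'k' at position 2: consonant
  'h' at position 3: consonant
  'p' at position 4: consonant
  'd' at position 5: consonant
  'n' at position 6: consonant
  'g' at position 7: consonant
Total vowels: 0

0


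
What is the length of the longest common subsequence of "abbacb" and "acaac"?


LCS of "abbacb" and "acaac"
DP table:
           a    c    a    a    c
      0    0    0    0    0    0
  a   0    1    1    1    1    1
  b   0    1    1    1    1    1
  b   0    1    1    1    1    1
  a   0    1    1    2    2    2
  c   0    1    2    2    2    3
  b   0    1    2    2    2    3
LCS length = dp[6][5] = 3

3


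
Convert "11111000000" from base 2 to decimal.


Input: "11111000000" in base 2
Positional expansion:
  Digit '1' (value 1) x 2^10 = 1024
  Digit '1' (value 1) x 2^9 = 512
  Digit '1' (value 1) x 2^8 = 256
  Digit '1' (value 1) x 2^7 = 128
  Digit '1' (value 1) x 2^6 = 64
  Digit '0' (value 0) x 2^5 = 0
  Digit '0' (value 0) x 2^4 = 0
  Digit '0' (value 0) x 2^3 = 0
  Digit '0' (value 0) x 2^2 = 0
  Digit '0' (value 0) x 2^1 = 0
  Digit '0' (value 0) x 2^0 = 0
Sum = 1984

1984


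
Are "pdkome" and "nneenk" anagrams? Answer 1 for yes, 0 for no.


Strings: "pdkome", "nneenk"
Sorted first:  dekmop
Sorted second: eeknnn
Differ at position 0: 'd' vs 'e' => not anagrams

0


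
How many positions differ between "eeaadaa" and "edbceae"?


Comparing "eeaadaa" and "edbceae" position by position:
  Position 0: 'e' vs 'e' => same
  Position 1: 'e' vs 'd' => DIFFER
  Position 2: 'a' vs 'b' => DIFFER
  Position 3: 'a' vs 'c' => DIFFER
  Position 4: 'd' vs 'e' => DIFFER
  Position 5: 'a' vs 'a' => same
  Position 6: 'a' vs 'e' => DIFFER
Positions that differ: 5

5


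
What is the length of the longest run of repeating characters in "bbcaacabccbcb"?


Input: "bbcaacabccbcb"
Scanning for longest run:
  Position 1 ('b'): continues run of 'b', length=2
  Position 2 ('c'): new char, reset run to 1
  Position 3 ('a'): new char, reset run to 1
  Position 4 ('a'): continues run of 'a', length=2
  Position 5 ('c'): new char, reset run to 1
  Position 6 ('a'): new char, reset run to 1
  Position 7 ('b'): new char, reset run to 1
  Position 8 ('c'): new char, reset run to 1
  Position 9 ('c'): continues run of 'c', length=2
  Position 10 ('b'): new char, reset run to 1
  Position 11 ('c'): new char, reset run to 1
  Position 12 ('b'): new char, reset run to 1
Longest run: 'b' with length 2

2


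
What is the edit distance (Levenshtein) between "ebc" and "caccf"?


Computing edit distance: "ebc" -> "caccf"
DP table:
           c    a    c    c    f
      0    1    2    3    4    5
  e   1    1    2    3    4    5
  b   2    2    2    3    4    5
  c   3    2    3    2    3    4
Edit distance = dp[3][5] = 4

4


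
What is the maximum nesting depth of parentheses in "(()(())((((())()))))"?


Input: "(()(())((((())()))))"
Tracking depth:
  Position 0 '(': depth becomes 1
  Position 1 '(': depth becomes 2
  Position 2 ')': depth becomes 1
  Position 3 '(': depth becomes 2
  Position 4 '(': depth becomes 3
  Position 5 ')': depth becomes 2
  Position 6 ')': depth becomes 1
  Position 7 '(': depth becomes 2
  Position 8 '(': depth becomes 3
  Position 9 '(': depth becomes 4
  Position 10 '(': depth becomes 5
  Position 11 '(': depth becomes 6
  Position 12 ')': depth becomes 5
  Position 13 ')': depth becomes 4
  Position 14 '(': depth becomes 5
  Position 15 ')': depth becomes 4
  Position 16 ')': depth becomes 3
  Position 17 ')': depth becomes 2
  Position 18 ')': depth becomes 1
  Position 19 ')': depth becomes 0
Maximum depth reached: 6

6


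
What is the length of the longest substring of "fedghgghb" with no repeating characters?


Input: "fedghgghb"
Sliding window (track last position of each char):
  Position 0 ('f'): window [0,0] length 1 -- new best
  Position 1 ('e'): window [0,1] length 2 -- new best
  Position 2 ('d'): window [0,2] length 3 -- new best
  Position 3 ('g'): window [0,3] length 4 -- new best
  Position 4 ('h'): window [0,4] length 5 -- new best
  Position 5 ('g'): repeat (last at 3), move window start to 4
  Position 5 ('g'): window [4,5] length 2
  Position 6 ('g'): repeat (last at 5), move window start to 6
  Position 6 ('g'): window [6,6] length 1
  Position 7 ('h'): window [6,7] length 2
  Position 8 ('b'): window [6,8] length 3
Longest substring with no repeats: "fedgh" with length 5

5


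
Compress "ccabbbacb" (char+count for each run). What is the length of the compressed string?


Input: ccabbbacb
Runs:
  'c' x 2 => "c2"
  'a' x 1 => "a1"
  'b' x 3 => "b3"
  'a' x 1 => "a1"
  'c' x 1 => "c1"
  'b' x 1 => "b1"
Compressed: "c2a1b3a1c1b1"
Compressed length: 12

12


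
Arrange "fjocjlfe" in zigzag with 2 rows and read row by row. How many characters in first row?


Zigzag "fjocjlfe" into 2 rows:
Placing characters:
  'f' => row 0
  'j' => row 1
  'o' => row 0
  'c' => row 1
  'j' => row 0
  'l' => row 1
  'f' => row 0
  'e' => row 1
Rows:
  Row 0: "fojf"
  Row 1: "jcle"
First row length: 4

4


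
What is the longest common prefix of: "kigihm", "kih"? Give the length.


Words: kigihm, kih
  Position 0: all 'k' => match
  Position 1: all 'i' => match
  Position 2: ('g', 'h') => mismatch, stop
LCP = "ki" (length 2)

2


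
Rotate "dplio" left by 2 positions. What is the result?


Input: "dplio", rotate left by 2
First 2 characters: "dp"
Remaining characters: "lio"
Concatenate remaining + first: "lio" + "dp" = "liodp"

liodp


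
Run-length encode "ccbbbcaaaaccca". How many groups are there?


Input: ccbbbcaaaaccca
Scanning for consecutive runs:
  Group 1: 'c' x 2 (positions 0-1)
  Group 2: 'b' x 3 (positions 2-4)
  Group 3: 'c' x 1 (positions 5-5)
  Group 4: 'a' x 4 (positions 6-9)
  Group 5: 'c' x 3 (positions 10-12)
  Group 6: 'a' x 1 (positions 13-13)
Total groups: 6

6


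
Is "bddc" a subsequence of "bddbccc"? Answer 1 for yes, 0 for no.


Check if "bddc" is a subsequence of "bddbccc"
Greedy scan:
  Position 0 ('b'): matches sub[0] = 'b'
  Position 1 ('d'): matches sub[1] = 'd'
  Position 2 ('d'): matches sub[2] = 'd'
  Position 3 ('b'): no match needed
  Position 4 ('c'): matches sub[3] = 'c'
  Position 5 ('c'): no match needed
  Position 6 ('c'): no match needed
All 4 characters matched => is a subsequence

1


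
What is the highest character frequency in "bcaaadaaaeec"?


Input: bcaaadaaaeec
Character counts:
  'a': 6
  'b': 1
  'c': 2
  'd': 1
  'e': 2
Maximum frequency: 6

6


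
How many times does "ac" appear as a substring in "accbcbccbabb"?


Searching for "ac" in "accbcbccbabb"
Scanning each position:
  Position 0: "ac" => MATCH
  Position 1: "cc" => no
  Position 2: "cb" => no
  Position 3: "bc" => no
  Position 4: "cb" => no
  Position 5: "bc" => no
  Position 6: "cc" => no
  Position 7: "cb" => no
  Position 8: "ba" => no
  Position 9: "ab" => no
  Position 10: "bb" => no
Total occurrences: 1

1


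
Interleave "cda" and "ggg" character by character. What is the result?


Interleaving "cda" and "ggg":
  Position 0: 'c' from first, 'g' from second => "cg"
  Position 1: 'd' from first, 'g' from second => "dg"
  Position 2: 'a' from first, 'g' from second => "ag"
Result: cgdgag

cgdgag


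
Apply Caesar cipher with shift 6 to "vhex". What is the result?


Caesar cipher: shift "vhex" by 6
  'v' (pos 21) + 6 = pos 1 = 'b'
  'h' (pos 7) + 6 = pos 13 = 'n'
  'e' (pos 4) + 6 = pos 10 = 'k'
  'x' (pos 23) + 6 = pos 3 = 'd'
Result: bnkd

bnkd


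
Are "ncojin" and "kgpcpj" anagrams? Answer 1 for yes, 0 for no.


Strings: "ncojin", "kgpcpj"
Sorted first:  cijnno
Sorted second: cgjkpp
Differ at position 1: 'i' vs 'g' => not anagrams

0


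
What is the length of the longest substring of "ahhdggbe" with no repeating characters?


Input: "ahhdggbe"
Sliding window (track last position of each char):
  Position 0 ('a'): window [0,0] length 1 -- new best
  Position 1 ('h'): window [0,1] length 2 -- new best
  Position 2 ('h'): repeat (last at 1), move window start to 2
  Position 2 ('h'): window [2,2] length 1
  Position 3 ('d'): window [2,3] length 2
  Position 4 ('g'): window [2,4] length 3 -- new best
  Position 5 ('g'): repeat (last at 4), move window start to 5
  Position 5 ('g'): window [5,5] length 1
  Position 6 ('b'): window [5,6] length 2
  Position 7 ('e'): window [5,7] length 3
Longest substring with no repeats: "hdg" with length 3

3


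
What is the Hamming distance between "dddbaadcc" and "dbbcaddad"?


Comparing "dddbaadcc" and "dbbcaddad" position by position:
  Position 0: 'd' vs 'd' => same
  Position 1: 'd' vs 'b' => differ
  Position 2: 'd' vs 'b' => differ
  Position 3: 'b' vs 'c' => differ
  Position 4: 'a' vs 'a' => same
  Position 5: 'a' vs 'd' => differ
  Position 6: 'd' vs 'd' => same
  Position 7: 'c' vs 'a' => differ
  Position 8: 'c' vs 'd' => differ
Total differences (Hamming distance): 6

6


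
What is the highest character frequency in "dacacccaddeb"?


Input: dacacccaddeb
Character counts:
  'a': 3
  'b': 1
  'c': 4
  'd': 3
  'e': 1
Maximum frequency: 4

4


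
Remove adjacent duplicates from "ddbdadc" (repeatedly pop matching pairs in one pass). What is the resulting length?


Input: ddbdadc
Stack-based adjacent duplicate removal:
  Read 'd': push. Stack: d
  Read 'd': matches stack top 'd' => pop. Stack: (empty)
  Read 'b': push. Stack: b
  Read 'd': push. Stack: bd
  Read 'a': push. Stack: bda
  Read 'd': push. Stack: bdad
  Read 'c': push. Stack: bdadc
Final stack: "bdadc" (length 5)

5


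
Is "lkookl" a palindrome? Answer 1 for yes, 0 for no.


Input: lkookl
Reversed: lkookl
  Compare pos 0 ('l') with pos 5 ('l'): match
  Compare pos 1 ('k') with pos 4 ('k'): match
  Compare pos 2 ('o') with pos 3 ('o'): match
Result: palindrome

1


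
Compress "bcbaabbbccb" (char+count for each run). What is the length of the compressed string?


Input: bcbaabbbccb
Runs:
  'b' x 1 => "b1"
  'c' x 1 => "c1"
  'b' x 1 => "b1"
  'a' x 2 => "a2"
  'b' x 3 => "b3"
  'c' x 2 => "c2"
  'b' x 1 => "b1"
Compressed: "b1c1b1a2b3c2b1"
Compressed length: 14

14


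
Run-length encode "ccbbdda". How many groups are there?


Input: ccbbdda
Scanning for consecutive runs:
  Group 1: 'c' x 2 (positions 0-1)
  Group 2: 'b' x 2 (positions 2-3)
  Group 3: 'd' x 2 (positions 4-5)
  Group 4: 'a' x 1 (positions 6-6)
Total groups: 4

4


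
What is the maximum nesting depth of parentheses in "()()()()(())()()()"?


Input: "()()()()(())()()()"
Tracking depth:
  Position 0 '(': depth becomes 1
  Position 1 ')': depth becomes 0
  Position 2 '(': depth becomes 1
  Position 3 ')': depth becomes 0
  Position 4 '(': depth becomes 1
  Position 5 ')': depth becomes 0
  Position 6 '(': depth becomes 1
  Position 7 ')': depth becomes 0
  Position 8 '(': depth becomes 1
  Position 9 '(': depth becomes 2
  Position 10 ')': depth becomes 1
  Position 11 ')': depth becomes 0
  Position 12 '(': depth becomes 1
  Position 13 ')': depth becomes 0
  Position 14 '(': depth becomes 1
  Position 15 ')': depth becomes 0
  Position 16 '(': depth becomes 1
  Position 17 ')': depth becomes 0
Maximum depth reached: 2

2


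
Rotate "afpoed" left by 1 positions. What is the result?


Input: "afpoed", rotate left by 1
First 1 characters: "a"
Remaining characters: "fpoed"
Concatenate remaining + first: "fpoed" + "a" = "fpoeda"

fpoeda


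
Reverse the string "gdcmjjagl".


Input: gdcmjjagl
Reading characters right to left:
  Position 8: 'l'
  Position 7: 'g'
  Position 6: 'a'
  Position 5: 'j'
  Position 4: 'j'
  Position 3: 'm'
  Position 2: 'c'
  Position 1: 'd'
  Position 0: 'g'
Reversed: lgajjmcdg

lgajjmcdg


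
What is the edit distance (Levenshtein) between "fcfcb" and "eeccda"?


Computing edit distance: "fcfcb" -> "eeccda"
DP table:
           e    e    c    c    d    a
      0    1    2    3    4    5    6
  f   1    1    2    3    4    5    6
  c   2    2    2    2    3    4    5
  f   3    3    3    3    3    4    5
  c   4    4    4    3    3    4    5
  b   5    5    5    4    4    4    5
Edit distance = dp[5][6] = 5

5


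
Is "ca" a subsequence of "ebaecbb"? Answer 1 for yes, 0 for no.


Check if "ca" is a subsequence of "ebaecbb"
Greedy scan:
  Position 0 ('e'): no match needed
  Position 1 ('b'): no match needed
  Position 2 ('a'): no match needed
  Position 3 ('e'): no match needed
  Position 4 ('c'): matches sub[0] = 'c'
  Position 5 ('b'): no match needed
  Position 6 ('b'): no match needed
Only matched 1/2 characters => not a subsequence

0


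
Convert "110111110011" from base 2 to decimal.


Input: "110111110011" in base 2
Positional expansion:
  Digit '1' (value 1) x 2^11 = 2048
  Digit '1' (value 1) x 2^10 = 1024
  Digit '0' (value 0) x 2^9 = 0
  Digit '1' (value 1) x 2^8 = 256
  Digit '1' (value 1) x 2^7 = 128
  Digit '1' (value 1) x 2^6 = 64
  Digit '1' (value 1) x 2^5 = 32
  Digit '1' (value 1) x 2^4 = 16
  Digit '0' (value 0) x 2^3 = 0
  Digit '0' (value 0) x 2^2 = 0
  Digit '1' (value 1) x 2^1 = 2
  Digit '1' (value 1) x 2^0 = 1
Sum = 3571

3571


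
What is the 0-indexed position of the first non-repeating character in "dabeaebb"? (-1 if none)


Input: dabeaebb
Character frequencies:
  'a': 2
  'b': 3
  'd': 1
  'e': 2
Scanning left to right for freq == 1:
  Position 0 ('d'): unique! => answer = 0

0


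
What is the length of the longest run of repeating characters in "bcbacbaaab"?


Input: "bcbacbaaab"
Scanning for longest run:
  Position 1 ('c'): new char, reset run to 1
  Position 2 ('b'): new char, reset run to 1
  Position 3 ('a'): new char, reset run to 1
  Position 4 ('c'): new char, reset run to 1
  Position 5 ('b'): new char, reset run to 1
  Position 6 ('a'): new char, reset run to 1
  Position 7 ('a'): continues run of 'a', length=2
  Position 8 ('a'): continues run of 'a', length=3
  Position 9 ('b'): new char, reset run to 1
Longest run: 'a' with length 3

3


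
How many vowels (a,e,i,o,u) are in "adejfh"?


Input: adejfh
Checking each character:
  'a' at position 0: vowel (running total: 1)
  'd' at position 1: consonant
  'e' at position 2: vowel (running total: 2)
  'j' at position 3: consonant
  'f' at position 4: consonant
  'h' at position 5: consonant
Total vowels: 2

2


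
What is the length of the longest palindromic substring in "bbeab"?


Input: "bbeab"
Checking substrings for palindromes:
  [0:2] "bb" (len 2) => palindrome
Longest palindromic substring: "bb" with length 2

2


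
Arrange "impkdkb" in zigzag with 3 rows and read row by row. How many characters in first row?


Zigzag "impkdkb" into 3 rows:
Placing characters:
  'i' => row 0
  'm' => row 1
  'p' => row 2
  'k' => row 1
  'd' => row 0
  'k' => row 1
  'b' => row 2
Rows:
  Row 0: "id"
  Row 1: "mkk"
  Row 2: "pb"
First row length: 2

2


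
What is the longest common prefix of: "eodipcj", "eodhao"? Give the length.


Words: eodipcj, eodhao
  Position 0: all 'e' => match
  Position 1: all 'o' => match
  Position 2: all 'd' => match
  Position 3: ('i', 'h') => mismatch, stop
LCP = "eod" (length 3)

3
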